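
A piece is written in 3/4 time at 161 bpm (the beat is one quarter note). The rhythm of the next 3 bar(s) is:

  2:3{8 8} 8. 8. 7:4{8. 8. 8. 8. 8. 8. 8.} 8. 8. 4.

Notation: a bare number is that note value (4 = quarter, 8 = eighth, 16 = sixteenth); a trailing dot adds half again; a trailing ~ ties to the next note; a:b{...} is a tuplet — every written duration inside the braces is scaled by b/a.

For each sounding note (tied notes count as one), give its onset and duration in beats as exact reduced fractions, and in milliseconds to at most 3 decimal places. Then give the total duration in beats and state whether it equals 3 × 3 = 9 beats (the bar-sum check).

1) 0.0ms=0b +279.503ms=3/4b
2) 279.503ms=3/4b +279.503ms=3/4b
3) 559.006ms=3/2b +279.503ms=3/4b
4) 838.509ms=9/4b +279.503ms=3/4b
5) 1118.012ms=3b +159.716ms=3/7b
6) 1277.728ms=24/7b +159.716ms=3/7b
7) 1437.445ms=27/7b +159.716ms=3/7b
8) 1597.161ms=30/7b +159.716ms=3/7b
9) 1756.877ms=33/7b +159.716ms=3/7b
10) 1916.593ms=36/7b +159.716ms=3/7b
11) 2076.309ms=39/7b +159.716ms=3/7b
12) 2236.025ms=6b +279.503ms=3/4b
13) 2515.528ms=27/4b +279.503ms=3/4b
14) 2795.031ms=15/2b +559.006ms=3/2b
Σ=9b of 9 (161bpm 3/4) — PASS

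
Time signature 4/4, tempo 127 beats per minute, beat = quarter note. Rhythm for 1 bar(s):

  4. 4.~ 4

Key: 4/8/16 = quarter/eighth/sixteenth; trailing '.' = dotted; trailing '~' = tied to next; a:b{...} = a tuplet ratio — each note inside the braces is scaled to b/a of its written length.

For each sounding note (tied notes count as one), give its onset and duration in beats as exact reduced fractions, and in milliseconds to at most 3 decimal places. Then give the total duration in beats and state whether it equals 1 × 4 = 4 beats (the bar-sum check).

1) 0.0ms=0b +708.661ms=3/2b
2) 708.661ms=3/2b +1181.102ms=5/2b
Σ=4b of 4 (127bpm 4/4) — PASS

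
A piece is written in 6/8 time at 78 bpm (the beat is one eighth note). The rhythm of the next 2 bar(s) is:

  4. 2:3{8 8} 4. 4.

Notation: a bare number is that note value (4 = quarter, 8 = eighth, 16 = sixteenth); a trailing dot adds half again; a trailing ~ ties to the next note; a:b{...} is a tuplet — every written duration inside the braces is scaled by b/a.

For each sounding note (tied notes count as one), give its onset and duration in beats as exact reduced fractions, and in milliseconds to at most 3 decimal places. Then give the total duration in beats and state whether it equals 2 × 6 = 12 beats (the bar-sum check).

1) 0.0ms=0b +2307.692ms=3b
2) 2307.692ms=3b +1153.846ms=3/2b
3) 3461.538ms=9/2b +1153.846ms=3/2b
4) 4615.385ms=6b +2307.692ms=3b
5) 6923.077ms=9b +2307.692ms=3b
Σ=12b of 12 (78bpm 6/8) — PASS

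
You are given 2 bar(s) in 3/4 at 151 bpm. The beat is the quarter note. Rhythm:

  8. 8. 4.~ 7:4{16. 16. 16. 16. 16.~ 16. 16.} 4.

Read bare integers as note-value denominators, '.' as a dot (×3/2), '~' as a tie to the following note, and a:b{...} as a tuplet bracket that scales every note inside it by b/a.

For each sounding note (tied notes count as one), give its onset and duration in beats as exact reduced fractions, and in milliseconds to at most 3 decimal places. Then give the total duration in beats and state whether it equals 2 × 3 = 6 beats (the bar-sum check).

1) 0.0ms=0b +298.013ms=3/4b
2) 298.013ms=3/4b +298.013ms=3/4b
3) 596.026ms=3/2b +681.173ms=12/7b
4) 1277.2ms=45/14b +85.147ms=3/14b
5) 1362.346ms=24/7b +85.147ms=3/14b
6) 1447.493ms=51/14b +85.147ms=3/14b
7) 1532.64ms=27/7b +170.293ms=3/7b
8) 1702.933ms=30/7b +85.147ms=3/14b
9) 1788.079ms=9/2b +596.026ms=3/2b
Σ=6b of 6 (151bpm 3/4) — PASS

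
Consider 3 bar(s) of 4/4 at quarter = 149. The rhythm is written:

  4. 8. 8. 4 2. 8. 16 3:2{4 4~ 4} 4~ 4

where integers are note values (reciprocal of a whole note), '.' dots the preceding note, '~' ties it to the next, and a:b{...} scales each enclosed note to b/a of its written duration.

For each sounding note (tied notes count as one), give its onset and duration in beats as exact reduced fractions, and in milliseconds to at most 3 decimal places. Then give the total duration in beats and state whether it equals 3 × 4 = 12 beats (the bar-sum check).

1) 0.0ms=0b +604.027ms=3/2b
2) 604.027ms=3/2b +302.013ms=3/4b
3) 906.04ms=9/4b +302.013ms=3/4b
4) 1208.054ms=3b +402.685ms=1b
5) 1610.738ms=4b +1208.054ms=3b
6) 2818.792ms=7b +302.013ms=3/4b
7) 3120.805ms=31/4b +100.671ms=1/4b
8) 3221.477ms=8b +268.456ms=2/3b
9) 3489.933ms=26/3b +536.913ms=4/3b
10) 4026.846ms=10b +805.369ms=2b
Σ=12b of 12 (149bpm 4/4) — PASS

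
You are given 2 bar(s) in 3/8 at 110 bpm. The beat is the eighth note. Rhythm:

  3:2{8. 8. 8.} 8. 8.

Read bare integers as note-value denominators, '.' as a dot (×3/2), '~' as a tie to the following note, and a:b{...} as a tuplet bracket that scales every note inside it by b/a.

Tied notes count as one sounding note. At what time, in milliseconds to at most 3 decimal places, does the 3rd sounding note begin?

note 3 onset = 2b = 1090.909ms

1. 0.0ms @ 0 + 545.455ms (1)
2. 545.455ms @ 1 + 545.455ms (1)
3. 1090.909ms @ 2 + 545.455ms (1)
4. 1636.364ms @ 3 + 818.182ms (3/2)
5. 2454.545ms @ 9/2 + 818.182ms (3/2)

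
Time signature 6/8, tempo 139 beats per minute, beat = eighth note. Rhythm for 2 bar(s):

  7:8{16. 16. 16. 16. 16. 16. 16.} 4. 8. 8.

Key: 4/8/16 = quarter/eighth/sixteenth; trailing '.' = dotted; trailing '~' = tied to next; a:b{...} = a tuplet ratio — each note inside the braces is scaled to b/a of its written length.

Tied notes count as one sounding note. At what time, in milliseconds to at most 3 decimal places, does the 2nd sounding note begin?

note 2 onset = 6/7b = 369.99ms

1. 0.0ms @ 0 + 369.99ms (6/7)
2. 369.99ms @ 6/7 + 369.99ms (6/7)
3. 739.979ms @ 12/7 + 369.99ms (6/7)
4. 1109.969ms @ 18/7 + 369.99ms (6/7)
5. 1479.959ms @ 24/7 + 369.99ms (6/7)
6. 1849.949ms @ 30/7 + 369.99ms (6/7)
7. 2219.938ms @ 36/7 + 369.99ms (6/7)
8. 2589.928ms @ 6 + 1294.964ms (3)
9. 3884.892ms @ 9 + 647.482ms (3/2)
10. 4532.374ms @ 21/2 + 647.482ms (3/2)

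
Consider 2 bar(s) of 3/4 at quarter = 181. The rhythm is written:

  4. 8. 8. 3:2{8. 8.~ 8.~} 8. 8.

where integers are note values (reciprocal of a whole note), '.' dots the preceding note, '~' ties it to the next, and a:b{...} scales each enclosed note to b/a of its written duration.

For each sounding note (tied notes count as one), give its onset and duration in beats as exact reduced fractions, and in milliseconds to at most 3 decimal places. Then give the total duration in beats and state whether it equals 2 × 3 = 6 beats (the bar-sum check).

1) 0.0ms=0b +497.238ms=3/2b
2) 497.238ms=3/2b +248.619ms=3/4b
3) 745.856ms=9/4b +248.619ms=3/4b
4) 994.475ms=3b +165.746ms=1/2b
5) 1160.221ms=7/2b +580.11ms=7/4b
6) 1740.331ms=21/4b +248.619ms=3/4b
Σ=6b of 6 (181bpm 3/4) — PASS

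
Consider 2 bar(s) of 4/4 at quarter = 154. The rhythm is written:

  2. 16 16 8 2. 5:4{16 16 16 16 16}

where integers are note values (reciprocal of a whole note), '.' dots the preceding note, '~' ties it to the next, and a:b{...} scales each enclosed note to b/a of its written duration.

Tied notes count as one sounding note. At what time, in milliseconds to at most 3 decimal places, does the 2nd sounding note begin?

note 2 onset = 3b = 1168.831ms

1. 0.0ms @ 0 + 1168.831ms (3)
2. 1168.831ms @ 3 + 97.403ms (1/4)
3. 1266.234ms @ 13/4 + 97.403ms (1/4)
4. 1363.636ms @ 7/2 + 194.805ms (1/2)
5. 1558.442ms @ 4 + 1168.831ms (3)
6. 2727.273ms @ 7 + 77.922ms (1/5)
7. 2805.195ms @ 36/5 + 77.922ms (1/5)
8. 2883.117ms @ 37/5 + 77.922ms (1/5)
9. 2961.039ms @ 38/5 + 77.922ms (1/5)
10. 3038.961ms @ 39/5 + 77.922ms (1/5)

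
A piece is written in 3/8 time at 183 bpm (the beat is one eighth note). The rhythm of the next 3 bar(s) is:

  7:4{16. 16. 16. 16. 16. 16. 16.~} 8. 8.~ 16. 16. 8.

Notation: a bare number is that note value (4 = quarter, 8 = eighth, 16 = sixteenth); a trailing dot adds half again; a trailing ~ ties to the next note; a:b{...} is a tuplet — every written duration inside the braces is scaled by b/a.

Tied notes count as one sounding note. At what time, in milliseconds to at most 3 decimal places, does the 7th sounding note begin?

note 7 onset = 18/7b = 843.091ms

1. 0.0ms @ 0 + 140.515ms (3/7)
2. 140.515ms @ 3/7 + 140.515ms (3/7)
3. 281.03ms @ 6/7 + 140.515ms (3/7)
4. 421.546ms @ 9/7 + 140.515ms (3/7)
5. 562.061ms @ 12/7 + 140.515ms (3/7)
6. 702.576ms @ 15/7 + 140.515ms (3/7)
7. 843.091ms @ 18/7 + 632.319ms (27/14)
8. 1475.41ms @ 9/2 + 737.705ms (9/4)
9. 2213.115ms @ 27/4 + 245.902ms (3/4)
10. 2459.016ms @ 15/2 + 491.803ms (3/2)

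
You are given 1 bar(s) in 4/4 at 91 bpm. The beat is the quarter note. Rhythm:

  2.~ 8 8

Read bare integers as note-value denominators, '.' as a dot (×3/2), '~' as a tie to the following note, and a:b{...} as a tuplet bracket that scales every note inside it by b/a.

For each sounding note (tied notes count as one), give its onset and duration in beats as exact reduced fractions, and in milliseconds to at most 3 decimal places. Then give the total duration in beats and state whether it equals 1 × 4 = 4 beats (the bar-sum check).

1) 0.0ms=0b +2307.692ms=7/2b
2) 2307.692ms=7/2b +329.67ms=1/2b
Σ=4b of 4 (91bpm 4/4) — PASS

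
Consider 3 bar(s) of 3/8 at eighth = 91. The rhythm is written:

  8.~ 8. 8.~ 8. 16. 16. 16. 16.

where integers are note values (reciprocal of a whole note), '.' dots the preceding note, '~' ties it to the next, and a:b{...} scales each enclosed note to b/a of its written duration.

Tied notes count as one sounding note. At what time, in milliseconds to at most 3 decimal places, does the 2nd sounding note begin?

1. 0.0ms @ 0 + 1978.022ms (3)
2. 1978.022ms @ 3 + 1978.022ms (3)
3. 3956.044ms @ 6 + 494.505ms (3/4)
4. 4450.549ms @ 27/4 + 494.505ms (3/4)
5. 4945.055ms @ 15/2 + 494.505ms (3/4)
6. 5439.56ms @ 33/4 + 494.505ms (3/4)

note 2 onset = 3b = 1978.022ms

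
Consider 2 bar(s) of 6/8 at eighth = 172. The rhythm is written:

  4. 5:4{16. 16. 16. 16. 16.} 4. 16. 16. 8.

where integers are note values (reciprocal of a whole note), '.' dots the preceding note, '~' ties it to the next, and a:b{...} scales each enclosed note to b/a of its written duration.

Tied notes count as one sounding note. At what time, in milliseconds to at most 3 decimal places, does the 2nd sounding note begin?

1. 0.0ms @ 0 + 1046.512ms (3)
2. 1046.512ms @ 3 + 209.302ms (3/5)
3. 1255.814ms @ 18/5 + 209.302ms (3/5)
4. 1465.116ms @ 21/5 + 209.302ms (3/5)
5. 1674.419ms @ 24/5 + 209.302ms (3/5)
6. 1883.721ms @ 27/5 + 209.302ms (3/5)
7. 2093.023ms @ 6 + 1046.512ms (3)
8. 3139.535ms @ 9 + 261.628ms (3/4)
9. 3401.163ms @ 39/4 + 261.628ms (3/4)
10. 3662.791ms @ 21/2 + 523.256ms (3/2)

note 2 onset = 3b = 1046.512ms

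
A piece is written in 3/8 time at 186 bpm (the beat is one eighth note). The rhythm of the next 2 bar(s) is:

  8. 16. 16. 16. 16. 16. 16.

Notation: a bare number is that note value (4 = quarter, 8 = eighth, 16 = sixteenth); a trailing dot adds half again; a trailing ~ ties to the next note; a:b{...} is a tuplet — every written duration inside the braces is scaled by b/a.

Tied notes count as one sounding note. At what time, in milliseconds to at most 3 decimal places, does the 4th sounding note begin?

note 4 onset = 3b = 967.742ms

1. 0.0ms @ 0 + 483.871ms (3/2)
2. 483.871ms @ 3/2 + 241.935ms (3/4)
3. 725.806ms @ 9/4 + 241.935ms (3/4)
4. 967.742ms @ 3 + 241.935ms (3/4)
5. 1209.677ms @ 15/4 + 241.935ms (3/4)
6. 1451.613ms @ 9/2 + 241.935ms (3/4)
7. 1693.548ms @ 21/4 + 241.935ms (3/4)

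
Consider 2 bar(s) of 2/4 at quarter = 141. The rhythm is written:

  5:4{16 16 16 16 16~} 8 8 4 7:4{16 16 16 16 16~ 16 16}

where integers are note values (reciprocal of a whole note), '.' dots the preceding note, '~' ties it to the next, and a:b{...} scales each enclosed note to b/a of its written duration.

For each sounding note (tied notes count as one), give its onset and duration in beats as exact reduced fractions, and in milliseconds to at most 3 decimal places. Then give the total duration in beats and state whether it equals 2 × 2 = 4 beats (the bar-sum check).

1) 0.0ms=0b +85.106ms=1/5b
2) 85.106ms=1/5b +85.106ms=1/5b
3) 170.213ms=2/5b +85.106ms=1/5b
4) 255.319ms=3/5b +85.106ms=1/5b
5) 340.426ms=4/5b +297.872ms=7/10b
6) 638.298ms=3/2b +212.766ms=1/2b
7) 851.064ms=2b +425.532ms=1b
8) 1276.596ms=3b +60.79ms=1/7b
9) 1337.386ms=22/7b +60.79ms=1/7b
10) 1398.176ms=23/7b +60.79ms=1/7b
11) 1458.967ms=24/7b +60.79ms=1/7b
12) 1519.757ms=25/7b +121.581ms=2/7b
13) 1641.337ms=27/7b +60.79ms=1/7b
Σ=4b of 4 (141bpm 2/4) — PASS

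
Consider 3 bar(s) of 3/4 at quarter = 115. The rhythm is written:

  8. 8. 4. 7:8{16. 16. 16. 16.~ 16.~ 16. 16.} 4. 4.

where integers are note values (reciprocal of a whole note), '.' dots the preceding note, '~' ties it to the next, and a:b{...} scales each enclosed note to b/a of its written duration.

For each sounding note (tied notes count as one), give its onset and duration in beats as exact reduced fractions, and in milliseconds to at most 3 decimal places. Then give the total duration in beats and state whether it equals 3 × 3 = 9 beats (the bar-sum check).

1) 0.0ms=0b +391.304ms=3/4b
2) 391.304ms=3/4b +391.304ms=3/4b
3) 782.609ms=3/2b +782.609ms=3/2b
4) 1565.217ms=3b +223.602ms=3/7b
5) 1788.82ms=24/7b +223.602ms=3/7b
6) 2012.422ms=27/7b +223.602ms=3/7b
7) 2236.025ms=30/7b +670.807ms=9/7b
8) 2906.832ms=39/7b +223.602ms=3/7b
9) 3130.435ms=6b +782.609ms=3/2b
10) 3913.043ms=15/2b +782.609ms=3/2b
Σ=9b of 9 (115bpm 3/4) — PASS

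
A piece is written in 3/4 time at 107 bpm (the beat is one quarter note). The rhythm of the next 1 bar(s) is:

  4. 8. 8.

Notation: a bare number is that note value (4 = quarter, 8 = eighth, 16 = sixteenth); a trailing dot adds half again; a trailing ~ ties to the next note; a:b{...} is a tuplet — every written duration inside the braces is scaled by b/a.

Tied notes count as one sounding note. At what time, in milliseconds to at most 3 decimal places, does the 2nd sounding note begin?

note 2 onset = 3/2b = 841.121ms

1. 0.0ms @ 0 + 841.121ms (3/2)
2. 841.121ms @ 3/2 + 420.561ms (3/4)
3. 1261.682ms @ 9/4 + 420.561ms (3/4)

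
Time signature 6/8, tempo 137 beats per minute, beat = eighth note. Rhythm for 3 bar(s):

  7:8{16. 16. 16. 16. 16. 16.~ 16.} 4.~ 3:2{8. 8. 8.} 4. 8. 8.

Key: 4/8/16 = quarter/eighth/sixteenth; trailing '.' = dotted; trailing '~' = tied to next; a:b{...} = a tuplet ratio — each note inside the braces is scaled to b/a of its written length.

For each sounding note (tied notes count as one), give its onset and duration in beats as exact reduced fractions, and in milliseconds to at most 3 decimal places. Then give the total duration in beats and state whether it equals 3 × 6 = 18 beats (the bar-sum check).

1) 0.0ms=0b +375.391ms=6/7b
2) 375.391ms=6/7b +375.391ms=6/7b
3) 750.782ms=12/7b +375.391ms=6/7b
4) 1126.173ms=18/7b +375.391ms=6/7b
5) 1501.564ms=24/7b +375.391ms=6/7b
6) 1876.955ms=30/7b +750.782ms=12/7b
7) 2627.737ms=6b +1751.825ms=4b
8) 4379.562ms=10b +437.956ms=1b
9) 4817.518ms=11b +437.956ms=1b
10) 5255.474ms=12b +1313.869ms=3b
11) 6569.343ms=15b +656.934ms=3/2b
12) 7226.277ms=33/2b +656.934ms=3/2b
Σ=18b of 18 (137bpm 6/8) — PASS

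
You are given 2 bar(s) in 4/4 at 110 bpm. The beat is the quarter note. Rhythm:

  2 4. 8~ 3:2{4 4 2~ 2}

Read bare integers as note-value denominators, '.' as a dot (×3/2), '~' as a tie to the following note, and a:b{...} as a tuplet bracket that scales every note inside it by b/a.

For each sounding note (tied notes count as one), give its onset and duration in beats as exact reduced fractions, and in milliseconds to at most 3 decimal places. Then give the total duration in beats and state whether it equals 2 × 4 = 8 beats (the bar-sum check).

1) 0.0ms=0b +1090.909ms=2b
2) 1090.909ms=2b +818.182ms=3/2b
3) 1909.091ms=7/2b +636.364ms=7/6b
4) 2545.455ms=14/3b +363.636ms=2/3b
5) 2909.091ms=16/3b +1454.545ms=8/3b
Σ=8b of 8 (110bpm 4/4) — PASS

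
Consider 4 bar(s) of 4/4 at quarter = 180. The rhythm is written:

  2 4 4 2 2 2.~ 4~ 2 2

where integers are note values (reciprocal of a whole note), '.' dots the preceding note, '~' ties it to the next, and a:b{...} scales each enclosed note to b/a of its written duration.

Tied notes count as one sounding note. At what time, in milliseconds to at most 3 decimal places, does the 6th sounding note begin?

note 6 onset = 8b = 2666.667ms

1. 0.0ms @ 0 + 666.667ms (2)
2. 666.667ms @ 2 + 333.333ms (1)
3. 1000.0ms @ 3 + 333.333ms (1)
4. 1333.333ms @ 4 + 666.667ms (2)
5. 2000.0ms @ 6 + 666.667ms (2)
6. 2666.667ms @ 8 + 2000.0ms (6)
7. 4666.667ms @ 14 + 666.667ms (2)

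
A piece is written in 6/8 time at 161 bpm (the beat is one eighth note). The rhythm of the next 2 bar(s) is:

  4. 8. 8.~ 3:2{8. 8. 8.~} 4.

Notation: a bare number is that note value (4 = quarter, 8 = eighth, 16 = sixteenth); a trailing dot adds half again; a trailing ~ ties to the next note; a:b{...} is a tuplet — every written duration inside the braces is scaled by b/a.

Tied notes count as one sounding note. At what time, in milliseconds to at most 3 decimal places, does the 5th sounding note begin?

1. 0.0ms @ 0 + 1118.012ms (3)
2. 1118.012ms @ 3 + 559.006ms (3/2)
3. 1677.019ms @ 9/2 + 931.677ms (5/2)
4. 2608.696ms @ 7 + 372.671ms (1)
5. 2981.366ms @ 8 + 1490.683ms (4)

note 5 onset = 8b = 2981.366ms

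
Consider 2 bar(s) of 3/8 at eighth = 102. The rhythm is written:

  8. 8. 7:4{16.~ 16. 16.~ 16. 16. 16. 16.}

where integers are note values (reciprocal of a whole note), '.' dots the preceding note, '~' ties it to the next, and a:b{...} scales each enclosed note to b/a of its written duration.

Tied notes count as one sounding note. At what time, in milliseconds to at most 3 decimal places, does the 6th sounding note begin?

note 6 onset = 36/7b = 3025.21ms

1. 0.0ms @ 0 + 882.353ms (3/2)
2. 882.353ms @ 3/2 + 882.353ms (3/2)
3. 1764.706ms @ 3 + 504.202ms (6/7)
4. 2268.908ms @ 27/7 + 504.202ms (6/7)
5. 2773.109ms @ 33/7 + 252.101ms (3/7)
6. 3025.21ms @ 36/7 + 252.101ms (3/7)
7. 3277.311ms @ 39/7 + 252.101ms (3/7)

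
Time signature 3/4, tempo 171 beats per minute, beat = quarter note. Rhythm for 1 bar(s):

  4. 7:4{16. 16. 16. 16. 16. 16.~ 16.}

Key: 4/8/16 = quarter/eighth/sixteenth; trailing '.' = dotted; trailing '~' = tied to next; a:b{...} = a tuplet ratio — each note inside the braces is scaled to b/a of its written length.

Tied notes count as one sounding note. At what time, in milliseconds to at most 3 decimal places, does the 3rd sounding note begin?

note 3 onset = 12/7b = 601.504ms

1. 0.0ms @ 0 + 526.316ms (3/2)
2. 526.316ms @ 3/2 + 75.188ms (3/14)
3. 601.504ms @ 12/7 + 75.188ms (3/14)
4. 676.692ms @ 27/14 + 75.188ms (3/14)
5. 751.88ms @ 15/7 + 75.188ms (3/14)
6. 827.068ms @ 33/14 + 75.188ms (3/14)
7. 902.256ms @ 18/7 + 150.376ms (3/7)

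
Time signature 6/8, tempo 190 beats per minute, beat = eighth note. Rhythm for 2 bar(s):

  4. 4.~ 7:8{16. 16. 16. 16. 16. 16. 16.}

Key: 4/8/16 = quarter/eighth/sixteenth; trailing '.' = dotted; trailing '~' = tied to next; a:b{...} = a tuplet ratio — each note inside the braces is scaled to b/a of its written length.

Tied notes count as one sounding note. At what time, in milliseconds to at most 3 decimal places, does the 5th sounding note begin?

note 5 onset = 60/7b = 2706.767ms

1. 0.0ms @ 0 + 947.368ms (3)
2. 947.368ms @ 3 + 1218.045ms (27/7)
3. 2165.414ms @ 48/7 + 270.677ms (6/7)
4. 2436.09ms @ 54/7 + 270.677ms (6/7)
5. 2706.767ms @ 60/7 + 270.677ms (6/7)
6. 2977.444ms @ 66/7 + 270.677ms (6/7)
7. 3248.12ms @ 72/7 + 270.677ms (6/7)
8. 3518.797ms @ 78/7 + 270.677ms (6/7)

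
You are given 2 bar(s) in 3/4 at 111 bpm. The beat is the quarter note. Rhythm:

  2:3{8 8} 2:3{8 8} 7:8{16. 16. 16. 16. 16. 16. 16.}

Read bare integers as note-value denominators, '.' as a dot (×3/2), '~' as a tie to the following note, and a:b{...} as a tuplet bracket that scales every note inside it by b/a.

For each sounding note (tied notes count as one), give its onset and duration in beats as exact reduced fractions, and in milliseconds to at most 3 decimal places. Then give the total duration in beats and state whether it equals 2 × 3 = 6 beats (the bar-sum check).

1) 0.0ms=0b +405.405ms=3/4b
2) 405.405ms=3/4b +405.405ms=3/4b
3) 810.811ms=3/2b +405.405ms=3/4b
4) 1216.216ms=9/4b +405.405ms=3/4b
5) 1621.622ms=3b +231.66ms=3/7b
6) 1853.282ms=24/7b +231.66ms=3/7b
7) 2084.942ms=27/7b +231.66ms=3/7b
8) 2316.602ms=30/7b +231.66ms=3/7b
9) 2548.263ms=33/7b +231.66ms=3/7b
10) 2779.923ms=36/7b +231.66ms=3/7b
11) 3011.583ms=39/7b +231.66ms=3/7b
Σ=6b of 6 (111bpm 3/4) — PASS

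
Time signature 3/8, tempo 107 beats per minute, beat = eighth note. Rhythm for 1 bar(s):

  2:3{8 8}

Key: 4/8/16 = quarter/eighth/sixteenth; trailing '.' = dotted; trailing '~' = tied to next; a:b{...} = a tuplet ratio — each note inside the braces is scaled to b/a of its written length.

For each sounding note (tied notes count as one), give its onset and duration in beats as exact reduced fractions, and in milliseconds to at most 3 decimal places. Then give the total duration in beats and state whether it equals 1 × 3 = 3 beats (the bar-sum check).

1) 0.0ms=0b +841.121ms=3/2b
2) 841.121ms=3/2b +841.121ms=3/2b
Σ=3b of 3 (107bpm 3/8) — PASS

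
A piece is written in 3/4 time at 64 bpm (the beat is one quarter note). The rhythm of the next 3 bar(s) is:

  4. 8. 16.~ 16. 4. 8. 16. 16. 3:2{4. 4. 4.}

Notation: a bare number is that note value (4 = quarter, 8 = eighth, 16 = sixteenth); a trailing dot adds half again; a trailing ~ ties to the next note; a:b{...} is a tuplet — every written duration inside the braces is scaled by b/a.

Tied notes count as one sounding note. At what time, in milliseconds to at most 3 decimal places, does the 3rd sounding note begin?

1. 0.0ms @ 0 + 1406.25ms (3/2)
2. 1406.25ms @ 3/2 + 703.125ms (3/4)
3. 2109.375ms @ 9/4 + 703.125ms (3/4)
4. 2812.5ms @ 3 + 1406.25ms (3/2)
5. 4218.75ms @ 9/2 + 703.125ms (3/4)
6. 4921.875ms @ 21/4 + 351.562ms (3/8)
7. 5273.438ms @ 45/8 + 351.562ms (3/8)
8. 5625.0ms @ 6 + 937.5ms (1)
9. 6562.5ms @ 7 + 937.5ms (1)
10. 7500.0ms @ 8 + 937.5ms (1)

note 3 onset = 9/4b = 2109.375ms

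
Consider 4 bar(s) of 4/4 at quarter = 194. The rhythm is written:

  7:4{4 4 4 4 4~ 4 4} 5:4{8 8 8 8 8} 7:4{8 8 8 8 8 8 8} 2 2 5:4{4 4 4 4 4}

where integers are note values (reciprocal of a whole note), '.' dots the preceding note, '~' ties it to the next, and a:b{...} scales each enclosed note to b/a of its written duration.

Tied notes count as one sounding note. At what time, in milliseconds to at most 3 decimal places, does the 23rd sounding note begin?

note 23 onset = 68/5b = 4206.186ms

1. 0.0ms @ 0 + 176.73ms (4/7)
2. 176.73ms @ 4/7 + 176.73ms (4/7)
3. 353.461ms @ 8/7 + 176.73ms (4/7)
4. 530.191ms @ 12/7 + 176.73ms (4/7)
5. 706.922ms @ 16/7 + 353.461ms (8/7)
6. 1060.383ms @ 24/7 + 176.73ms (4/7)
7. 1237.113ms @ 4 + 123.711ms (2/5)
8. 1360.825ms @ 22/5 + 123.711ms (2/5)
9. 1484.536ms @ 24/5 + 123.711ms (2/5)
10. 1608.247ms @ 26/5 + 123.711ms (2/5)
11. 1731.959ms @ 28/5 + 123.711ms (2/5)
12. 1855.67ms @ 6 + 88.365ms (2/7)
13. 1944.035ms @ 44/7 + 88.365ms (2/7)
14. 2032.401ms @ 46/7 + 88.365ms (2/7)
15. 2120.766ms @ 48/7 + 88.365ms (2/7)
16. 2209.131ms @ 50/7 + 88.365ms (2/7)
17. 2297.496ms @ 52/7 + 88.365ms (2/7)
18. 2385.862ms @ 54/7 + 88.365ms (2/7)
19. 2474.227ms @ 8 + 618.557ms (2)
20. 3092.784ms @ 10 + 618.557ms (2)
21. 3711.34ms @ 12 + 247.423ms (4/5)
22. 3958.763ms @ 64/5 + 247.423ms (4/5)
23. 4206.186ms @ 68/5 + 247.423ms (4/5)
24. 4453.608ms @ 72/5 + 247.423ms (4/5)
25. 4701.031ms @ 76/5 + 247.423ms (4/5)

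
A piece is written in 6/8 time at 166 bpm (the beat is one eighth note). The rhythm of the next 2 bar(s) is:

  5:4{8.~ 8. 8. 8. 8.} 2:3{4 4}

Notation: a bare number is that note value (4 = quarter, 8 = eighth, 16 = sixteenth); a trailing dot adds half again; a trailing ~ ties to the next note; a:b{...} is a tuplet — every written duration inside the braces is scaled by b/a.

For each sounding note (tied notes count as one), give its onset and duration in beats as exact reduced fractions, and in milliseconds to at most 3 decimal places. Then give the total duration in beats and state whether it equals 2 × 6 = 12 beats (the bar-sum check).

1) 0.0ms=0b +867.47ms=12/5b
2) 867.47ms=12/5b +433.735ms=6/5b
3) 1301.205ms=18/5b +433.735ms=6/5b
4) 1734.94ms=24/5b +433.735ms=6/5b
5) 2168.675ms=6b +1084.337ms=3b
6) 3253.012ms=9b +1084.337ms=3b
Σ=12b of 12 (166bpm 6/8) — PASS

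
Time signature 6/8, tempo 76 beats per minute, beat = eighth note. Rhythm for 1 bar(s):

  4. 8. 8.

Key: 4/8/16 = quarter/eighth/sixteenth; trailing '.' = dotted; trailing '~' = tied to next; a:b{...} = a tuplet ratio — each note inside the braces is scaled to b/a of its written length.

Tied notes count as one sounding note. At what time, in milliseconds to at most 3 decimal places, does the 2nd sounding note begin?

note 2 onset = 3b = 2368.421ms

1. 0.0ms @ 0 + 2368.421ms (3)
2. 2368.421ms @ 3 + 1184.211ms (3/2)
3. 3552.632ms @ 9/2 + 1184.211ms (3/2)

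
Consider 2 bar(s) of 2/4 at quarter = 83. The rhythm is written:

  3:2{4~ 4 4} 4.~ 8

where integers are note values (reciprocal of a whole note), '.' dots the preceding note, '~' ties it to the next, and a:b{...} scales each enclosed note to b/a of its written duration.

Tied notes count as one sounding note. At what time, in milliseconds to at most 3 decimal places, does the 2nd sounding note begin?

1. 0.0ms @ 0 + 963.855ms (4/3)
2. 963.855ms @ 4/3 + 481.928ms (2/3)
3. 1445.783ms @ 2 + 1445.783ms (2)

note 2 onset = 4/3b = 963.855ms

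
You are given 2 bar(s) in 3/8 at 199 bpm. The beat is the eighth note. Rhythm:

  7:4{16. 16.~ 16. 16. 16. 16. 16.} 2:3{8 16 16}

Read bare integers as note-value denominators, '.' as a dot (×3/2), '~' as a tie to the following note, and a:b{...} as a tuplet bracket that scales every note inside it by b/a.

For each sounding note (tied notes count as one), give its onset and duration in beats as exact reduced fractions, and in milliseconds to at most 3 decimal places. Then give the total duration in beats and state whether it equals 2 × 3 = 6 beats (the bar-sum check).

1) 0.0ms=0b +129.218ms=3/7b
2) 129.218ms=3/7b +258.435ms=6/7b
3) 387.653ms=9/7b +129.218ms=3/7b
4) 516.87ms=12/7b +129.218ms=3/7b
5) 646.088ms=15/7b +129.218ms=3/7b
6) 775.305ms=18/7b +129.218ms=3/7b
7) 904.523ms=3b +452.261ms=3/2b
8) 1356.784ms=9/2b +226.131ms=3/4b
9) 1582.915ms=21/4b +226.131ms=3/4b
Σ=6b of 6 (199bpm 3/8) — PASS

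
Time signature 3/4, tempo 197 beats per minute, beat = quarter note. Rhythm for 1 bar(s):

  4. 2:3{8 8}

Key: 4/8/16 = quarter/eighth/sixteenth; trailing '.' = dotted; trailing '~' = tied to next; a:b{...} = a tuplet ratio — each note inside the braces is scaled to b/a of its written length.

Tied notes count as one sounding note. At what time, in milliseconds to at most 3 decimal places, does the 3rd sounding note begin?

note 3 onset = 9/4b = 685.279ms

1. 0.0ms @ 0 + 456.853ms (3/2)
2. 456.853ms @ 3/2 + 228.426ms (3/4)
3. 685.279ms @ 9/4 + 228.426ms (3/4)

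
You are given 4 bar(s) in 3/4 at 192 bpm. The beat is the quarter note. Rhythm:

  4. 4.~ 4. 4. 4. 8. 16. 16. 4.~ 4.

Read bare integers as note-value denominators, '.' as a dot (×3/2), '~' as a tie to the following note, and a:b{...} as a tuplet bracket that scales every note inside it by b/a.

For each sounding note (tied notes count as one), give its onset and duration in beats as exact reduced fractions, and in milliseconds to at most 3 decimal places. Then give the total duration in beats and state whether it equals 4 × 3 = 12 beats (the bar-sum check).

1) 0.0ms=0b +468.75ms=3/2b
2) 468.75ms=3/2b +937.5ms=3b
3) 1406.25ms=9/2b +468.75ms=3/2b
4) 1875.0ms=6b +468.75ms=3/2b
5) 2343.75ms=15/2b +234.375ms=3/4b
6) 2578.125ms=33/4b +117.188ms=3/8b
7) 2695.312ms=69/8b +117.188ms=3/8b
8) 2812.5ms=9b +937.5ms=3b
Σ=12b of 12 (192bpm 3/4) — PASS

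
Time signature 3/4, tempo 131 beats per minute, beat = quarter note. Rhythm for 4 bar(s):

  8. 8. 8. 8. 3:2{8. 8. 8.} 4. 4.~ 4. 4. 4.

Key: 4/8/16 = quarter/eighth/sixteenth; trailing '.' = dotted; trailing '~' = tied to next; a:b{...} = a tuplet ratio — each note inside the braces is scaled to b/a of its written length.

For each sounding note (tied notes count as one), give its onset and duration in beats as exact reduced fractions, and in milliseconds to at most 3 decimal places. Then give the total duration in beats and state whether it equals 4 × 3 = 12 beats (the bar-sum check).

1) 0.0ms=0b +343.511ms=3/4b
2) 343.511ms=3/4b +343.511ms=3/4b
3) 687.023ms=3/2b +343.511ms=3/4b
4) 1030.534ms=9/4b +343.511ms=3/4b
5) 1374.046ms=3b +229.008ms=1/2b
6) 1603.053ms=7/2b +229.008ms=1/2b
7) 1832.061ms=4b +229.008ms=1/2b
8) 2061.069ms=9/2b +687.023ms=3/2b
9) 2748.092ms=6b +1374.046ms=3b
10) 4122.137ms=9b +687.023ms=3/2b
11) 4809.16ms=21/2b +687.023ms=3/2b
Σ=12b of 12 (131bpm 3/4) — PASS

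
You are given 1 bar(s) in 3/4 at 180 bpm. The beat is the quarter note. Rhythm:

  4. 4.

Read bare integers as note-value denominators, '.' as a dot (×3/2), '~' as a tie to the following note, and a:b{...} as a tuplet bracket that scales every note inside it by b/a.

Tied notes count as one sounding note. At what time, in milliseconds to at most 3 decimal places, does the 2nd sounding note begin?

1. 0.0ms @ 0 + 500.0ms (3/2)
2. 500.0ms @ 3/2 + 500.0ms (3/2)

note 2 onset = 3/2b = 500.0ms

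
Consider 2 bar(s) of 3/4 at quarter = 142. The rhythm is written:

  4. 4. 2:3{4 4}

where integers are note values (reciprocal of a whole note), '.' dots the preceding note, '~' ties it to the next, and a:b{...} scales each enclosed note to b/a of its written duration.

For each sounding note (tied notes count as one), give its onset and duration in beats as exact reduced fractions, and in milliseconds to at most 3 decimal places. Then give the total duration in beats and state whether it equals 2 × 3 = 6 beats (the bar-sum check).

1) 0.0ms=0b +633.803ms=3/2b
2) 633.803ms=3/2b +633.803ms=3/2b
3) 1267.606ms=3b +633.803ms=3/2b
4) 1901.408ms=9/2b +633.803ms=3/2b
Σ=6b of 6 (142bpm 3/4) — PASS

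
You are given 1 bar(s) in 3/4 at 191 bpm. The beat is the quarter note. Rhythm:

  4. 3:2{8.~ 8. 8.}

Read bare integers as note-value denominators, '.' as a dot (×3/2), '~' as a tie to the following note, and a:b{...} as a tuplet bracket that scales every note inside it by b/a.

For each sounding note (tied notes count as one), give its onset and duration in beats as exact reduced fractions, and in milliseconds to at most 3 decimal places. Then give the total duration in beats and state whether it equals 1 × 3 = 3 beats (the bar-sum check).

1) 0.0ms=0b +471.204ms=3/2b
2) 471.204ms=3/2b +314.136ms=1b
3) 785.34ms=5/2b +157.068ms=1/2b
Σ=3b of 3 (191bpm 3/4) — PASS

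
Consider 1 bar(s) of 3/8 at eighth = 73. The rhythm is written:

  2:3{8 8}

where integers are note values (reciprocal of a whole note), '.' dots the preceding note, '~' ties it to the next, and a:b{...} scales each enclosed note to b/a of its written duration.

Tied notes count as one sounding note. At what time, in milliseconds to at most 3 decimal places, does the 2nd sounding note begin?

note 2 onset = 3/2b = 1232.877ms

1. 0.0ms @ 0 + 1232.877ms (3/2)
2. 1232.877ms @ 3/2 + 1232.877ms (3/2)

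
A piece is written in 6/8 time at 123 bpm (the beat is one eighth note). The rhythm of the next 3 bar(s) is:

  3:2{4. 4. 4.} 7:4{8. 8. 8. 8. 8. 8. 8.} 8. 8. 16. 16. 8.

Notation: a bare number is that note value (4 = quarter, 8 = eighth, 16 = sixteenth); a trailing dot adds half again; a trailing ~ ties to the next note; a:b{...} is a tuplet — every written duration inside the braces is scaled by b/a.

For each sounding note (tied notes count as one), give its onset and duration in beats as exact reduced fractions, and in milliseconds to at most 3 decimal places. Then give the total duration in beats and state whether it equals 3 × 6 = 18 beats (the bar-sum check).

1) 0.0ms=0b +975.61ms=2b
2) 975.61ms=2b +975.61ms=2b
3) 1951.22ms=4b +975.61ms=2b
4) 2926.829ms=6b +418.118ms=6/7b
5) 3344.948ms=48/7b +418.118ms=6/7b
6) 3763.066ms=54/7b +418.118ms=6/7b
7) 4181.185ms=60/7b +418.118ms=6/7b
8) 4599.303ms=66/7b +418.118ms=6/7b
9) 5017.422ms=72/7b +418.118ms=6/7b
10) 5435.54ms=78/7b +418.118ms=6/7b
11) 5853.659ms=12b +731.707ms=3/2b
12) 6585.366ms=27/2b +731.707ms=3/2b
13) 7317.073ms=15b +365.854ms=3/4b
14) 7682.927ms=63/4b +365.854ms=3/4b
15) 8048.78ms=33/2b +731.707ms=3/2b
Σ=18b of 18 (123bpm 6/8) — PASS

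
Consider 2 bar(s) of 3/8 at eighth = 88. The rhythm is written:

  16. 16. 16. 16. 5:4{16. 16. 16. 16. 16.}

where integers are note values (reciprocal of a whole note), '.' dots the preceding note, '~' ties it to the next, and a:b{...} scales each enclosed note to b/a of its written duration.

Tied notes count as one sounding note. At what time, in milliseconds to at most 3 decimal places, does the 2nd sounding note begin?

note 2 onset = 3/4b = 511.364ms

1. 0.0ms @ 0 + 511.364ms (3/4)
2. 511.364ms @ 3/4 + 511.364ms (3/4)
3. 1022.727ms @ 3/2 + 511.364ms (3/4)
4. 1534.091ms @ 9/4 + 511.364ms (3/4)
5. 2045.455ms @ 3 + 409.091ms (3/5)
6. 2454.545ms @ 18/5 + 409.091ms (3/5)
7. 2863.636ms @ 21/5 + 409.091ms (3/5)
8. 3272.727ms @ 24/5 + 409.091ms (3/5)
9. 3681.818ms @ 27/5 + 409.091ms (3/5)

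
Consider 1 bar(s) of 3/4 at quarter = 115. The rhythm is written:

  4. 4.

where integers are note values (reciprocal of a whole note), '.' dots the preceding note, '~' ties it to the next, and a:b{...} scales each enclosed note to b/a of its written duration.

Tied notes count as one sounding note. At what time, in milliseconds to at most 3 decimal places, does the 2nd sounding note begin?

1. 0.0ms @ 0 + 782.609ms (3/2)
2. 782.609ms @ 3/2 + 782.609ms (3/2)

note 2 onset = 3/2b = 782.609ms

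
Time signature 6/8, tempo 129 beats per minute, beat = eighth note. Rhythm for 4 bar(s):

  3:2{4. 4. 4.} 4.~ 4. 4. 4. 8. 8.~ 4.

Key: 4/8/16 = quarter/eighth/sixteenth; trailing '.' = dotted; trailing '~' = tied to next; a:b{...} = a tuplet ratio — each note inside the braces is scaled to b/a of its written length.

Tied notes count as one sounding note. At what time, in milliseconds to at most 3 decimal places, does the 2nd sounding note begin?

note 2 onset = 2b = 930.233ms

1. 0.0ms @ 0 + 930.233ms (2)
2. 930.233ms @ 2 + 930.233ms (2)
3. 1860.465ms @ 4 + 930.233ms (2)
4. 2790.698ms @ 6 + 2790.698ms (6)
5. 5581.395ms @ 12 + 1395.349ms (3)
6. 6976.744ms @ 15 + 1395.349ms (3)
7. 8372.093ms @ 18 + 697.674ms (3/2)
8. 9069.767ms @ 39/2 + 2093.023ms (9/2)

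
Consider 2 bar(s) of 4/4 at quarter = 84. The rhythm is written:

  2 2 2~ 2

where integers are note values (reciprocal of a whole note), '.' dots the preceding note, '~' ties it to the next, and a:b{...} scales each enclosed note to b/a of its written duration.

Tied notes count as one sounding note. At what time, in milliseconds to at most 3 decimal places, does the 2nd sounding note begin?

1. 0.0ms @ 0 + 1428.571ms (2)
2. 1428.571ms @ 2 + 1428.571ms (2)
3. 2857.143ms @ 4 + 2857.143ms (4)

note 2 onset = 2b = 1428.571ms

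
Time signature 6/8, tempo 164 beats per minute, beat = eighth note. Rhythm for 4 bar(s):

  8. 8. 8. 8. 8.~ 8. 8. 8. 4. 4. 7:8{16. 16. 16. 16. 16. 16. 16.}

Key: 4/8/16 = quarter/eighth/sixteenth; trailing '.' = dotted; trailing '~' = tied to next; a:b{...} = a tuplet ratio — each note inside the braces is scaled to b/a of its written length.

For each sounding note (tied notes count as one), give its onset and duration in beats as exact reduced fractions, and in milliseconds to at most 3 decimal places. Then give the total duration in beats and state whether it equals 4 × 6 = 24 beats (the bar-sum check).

1) 0.0ms=0b +548.78ms=3/2b
2) 548.78ms=3/2b +548.78ms=3/2b
3) 1097.561ms=3b +548.78ms=3/2b
4) 1646.341ms=9/2b +548.78ms=3/2b
5) 2195.122ms=6b +1097.561ms=3b
6) 3292.683ms=9b +548.78ms=3/2b
7) 3841.463ms=21/2b +548.78ms=3/2b
8) 4390.244ms=12b +1097.561ms=3b
9) 5487.805ms=15b +1097.561ms=3b
10) 6585.366ms=18b +313.589ms=6/7b
11) 6898.955ms=132/7b +313.589ms=6/7b
12) 7212.544ms=138/7b +313.589ms=6/7b
13) 7526.132ms=144/7b +313.589ms=6/7b
14) 7839.721ms=150/7b +313.589ms=6/7b
15) 8153.31ms=156/7b +313.589ms=6/7b
16) 8466.899ms=162/7b +313.589ms=6/7b
Σ=24b of 24 (164bpm 6/8) — PASS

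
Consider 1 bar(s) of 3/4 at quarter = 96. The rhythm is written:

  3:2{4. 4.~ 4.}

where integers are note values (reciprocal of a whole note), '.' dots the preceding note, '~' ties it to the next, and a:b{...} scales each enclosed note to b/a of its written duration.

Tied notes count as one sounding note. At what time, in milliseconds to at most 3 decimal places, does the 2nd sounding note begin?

1. 0.0ms @ 0 + 625.0ms (1)
2. 625.0ms @ 1 + 1250.0ms (2)

note 2 onset = 1b = 625.0ms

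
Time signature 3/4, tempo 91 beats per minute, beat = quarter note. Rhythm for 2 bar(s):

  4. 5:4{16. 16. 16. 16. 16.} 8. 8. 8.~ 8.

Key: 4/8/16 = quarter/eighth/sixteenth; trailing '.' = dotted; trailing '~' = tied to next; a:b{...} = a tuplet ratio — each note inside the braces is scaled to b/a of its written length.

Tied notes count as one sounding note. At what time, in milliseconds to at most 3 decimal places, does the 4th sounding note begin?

note 4 onset = 21/10b = 1384.615ms

1. 0.0ms @ 0 + 989.011ms (3/2)
2. 989.011ms @ 3/2 + 197.802ms (3/10)
3. 1186.813ms @ 9/5 + 197.802ms (3/10)
4. 1384.615ms @ 21/10 + 197.802ms (3/10)
5. 1582.418ms @ 12/5 + 197.802ms (3/10)
6. 1780.22ms @ 27/10 + 197.802ms (3/10)
7. 1978.022ms @ 3 + 494.505ms (3/4)
8. 2472.527ms @ 15/4 + 494.505ms (3/4)
9. 2967.033ms @ 9/2 + 989.011ms (3/2)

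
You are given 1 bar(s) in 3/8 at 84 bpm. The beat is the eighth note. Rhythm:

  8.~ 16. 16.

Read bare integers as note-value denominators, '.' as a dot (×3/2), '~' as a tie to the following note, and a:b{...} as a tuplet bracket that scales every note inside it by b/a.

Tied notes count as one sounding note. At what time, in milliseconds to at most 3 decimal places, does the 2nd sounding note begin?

1. 0.0ms @ 0 + 1607.143ms (9/4)
2. 1607.143ms @ 9/4 + 535.714ms (3/4)

note 2 onset = 9/4b = 1607.143ms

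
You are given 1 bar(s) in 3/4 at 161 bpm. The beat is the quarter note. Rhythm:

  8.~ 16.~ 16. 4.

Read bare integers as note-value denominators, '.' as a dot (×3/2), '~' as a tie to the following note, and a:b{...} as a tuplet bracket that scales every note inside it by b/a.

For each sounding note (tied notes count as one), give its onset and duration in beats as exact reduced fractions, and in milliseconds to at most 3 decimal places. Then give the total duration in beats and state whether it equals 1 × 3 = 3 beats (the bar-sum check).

1) 0.0ms=0b +559.006ms=3/2b
2) 559.006ms=3/2b +559.006ms=3/2b
Σ=3b of 3 (161bpm 3/4) — PASS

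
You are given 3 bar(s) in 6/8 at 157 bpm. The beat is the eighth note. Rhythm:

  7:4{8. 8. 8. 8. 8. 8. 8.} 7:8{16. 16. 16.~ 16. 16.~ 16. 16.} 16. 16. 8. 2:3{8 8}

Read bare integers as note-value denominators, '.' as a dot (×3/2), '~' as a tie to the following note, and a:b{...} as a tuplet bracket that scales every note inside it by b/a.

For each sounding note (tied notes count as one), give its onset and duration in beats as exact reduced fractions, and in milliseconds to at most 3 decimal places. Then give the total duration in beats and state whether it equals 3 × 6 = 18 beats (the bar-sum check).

1) 0.0ms=0b +327.571ms=6/7b
2) 327.571ms=6/7b +327.571ms=6/7b
3) 655.141ms=12/7b +327.571ms=6/7b
4) 982.712ms=18/7b +327.571ms=6/7b
5) 1310.282ms=24/7b +327.571ms=6/7b
6) 1637.853ms=30/7b +327.571ms=6/7b
7) 1965.423ms=36/7b +327.571ms=6/7b
8) 2292.994ms=6b +327.571ms=6/7b
9) 2620.564ms=48/7b +327.571ms=6/7b
10) 2948.135ms=54/7b +655.141ms=12/7b
11) 3603.276ms=66/7b +655.141ms=12/7b
12) 4258.417ms=78/7b +327.571ms=6/7b
13) 4585.987ms=12b +286.624ms=3/4b
14) 4872.611ms=51/4b +286.624ms=3/4b
15) 5159.236ms=27/2b +573.248ms=3/2b
16) 5732.484ms=15b +573.248ms=3/2b
17) 6305.732ms=33/2b +573.248ms=3/2b
Σ=18b of 18 (157bpm 6/8) — PASS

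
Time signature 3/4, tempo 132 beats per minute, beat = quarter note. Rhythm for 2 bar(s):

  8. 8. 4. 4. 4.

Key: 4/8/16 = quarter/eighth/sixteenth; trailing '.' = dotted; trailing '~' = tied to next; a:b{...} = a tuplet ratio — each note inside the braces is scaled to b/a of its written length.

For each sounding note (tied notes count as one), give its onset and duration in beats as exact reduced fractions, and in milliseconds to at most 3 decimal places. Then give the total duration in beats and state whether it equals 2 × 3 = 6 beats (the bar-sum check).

1) 0.0ms=0b +340.909ms=3/4b
2) 340.909ms=3/4b +340.909ms=3/4b
3) 681.818ms=3/2b +681.818ms=3/2b
4) 1363.636ms=3b +681.818ms=3/2b
5) 2045.455ms=9/2b +681.818ms=3/2b
Σ=6b of 6 (132bpm 3/4) — PASS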